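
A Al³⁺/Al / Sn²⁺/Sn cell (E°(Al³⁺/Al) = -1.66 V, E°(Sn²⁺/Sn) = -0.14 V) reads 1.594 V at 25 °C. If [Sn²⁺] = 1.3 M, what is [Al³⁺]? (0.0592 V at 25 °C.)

From the Nernst equation, log Q = n(E° − E)/0.0592 = 6(1.52 − 1.594)/0.0592 = -7.500, so Q = 3.16 × 10^-8.
With Q = [Al³⁺]^2/[Sn²⁺]^3 and the known concentrations, [Al³⁺]^2 in the numerator gives [Al³⁺] = 2.6 × 10^-4 M.

2.6 × 10^-4 M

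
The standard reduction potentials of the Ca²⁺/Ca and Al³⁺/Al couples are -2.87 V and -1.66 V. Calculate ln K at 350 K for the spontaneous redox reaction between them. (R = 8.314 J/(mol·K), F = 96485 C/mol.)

E°_cell = -1.66 − (-2.87) = 1.21 V, with n = 6 electrons transferred.
At equilibrium E = 0, so the Nernst equation gives ln K = nFE°/RT = (6)(96485)(1.21)/((8.314)(350)) = 240.72.

ln K = 240.7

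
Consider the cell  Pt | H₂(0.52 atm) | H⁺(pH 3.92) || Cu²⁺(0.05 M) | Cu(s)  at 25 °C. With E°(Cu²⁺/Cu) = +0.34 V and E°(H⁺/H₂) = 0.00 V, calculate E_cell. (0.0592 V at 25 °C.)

0.53 V

The Cu²⁺/Cu couple is the cathode, so E°_cell = 0.34 V; n = 2.
[H⁺] = 10^(−3.92) = 1.2 × 10^-4 M, and Q = [H⁺]^2 / ([Cu²⁺]·P(H₂)) = 5.56 × 10^-7.
E = E° − (0.0592/2) log Q = 0.34 − (0.0592/2)(-6.255) = 0.525 V.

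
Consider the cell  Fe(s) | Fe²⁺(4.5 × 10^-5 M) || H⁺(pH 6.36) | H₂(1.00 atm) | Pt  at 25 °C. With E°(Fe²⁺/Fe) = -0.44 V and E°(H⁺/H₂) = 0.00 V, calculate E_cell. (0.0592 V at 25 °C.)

The hydrogen couple is the cathode, so E°_cell = 0.44 V; n = 2.
[H⁺] = 10^(−6.36) = 4.4 × 10^-7 M, and Q = [Fe²⁺]·P(H₂) / [H⁺]^2 = 2.36 × 10^8.
E = E° − (0.0592/2) log Q = 0.44 − (0.0592/2)(8.373) = 0.192 V.

0.19 V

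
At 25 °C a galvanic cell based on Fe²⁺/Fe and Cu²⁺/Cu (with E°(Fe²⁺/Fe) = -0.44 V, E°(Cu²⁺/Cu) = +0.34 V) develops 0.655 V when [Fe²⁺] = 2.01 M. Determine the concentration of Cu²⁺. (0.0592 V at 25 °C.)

From the Nernst equation, log Q = n(E° − E)/0.0592 = 2(0.78 − 0.655)/0.0592 = 4.223, so Q = 1.67 × 10^4.
With Q = [Fe²⁺]/[Cu²⁺] and the known concentrations, [Cu²⁺] in the denominator gives [Cu²⁺] = 1.2 × 10^-4 M.

1.2 × 10^-4 M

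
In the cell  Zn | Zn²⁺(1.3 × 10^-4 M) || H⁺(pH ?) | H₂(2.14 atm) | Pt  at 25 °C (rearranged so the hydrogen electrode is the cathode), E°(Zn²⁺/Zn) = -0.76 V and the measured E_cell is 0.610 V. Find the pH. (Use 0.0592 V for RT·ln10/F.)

E°_cell = 0.76 V and n = 2.
log Q = n(E° − E)/0.0592 = 2×(0.76 − 0.610)/0.0592 = 5.068.
With Q = [Zn²⁺]·P(H₂) / [H⁺]^2, solving for [H⁺] gives log[H⁺] = -4.312, so pH = 4.31.

pH = 4.31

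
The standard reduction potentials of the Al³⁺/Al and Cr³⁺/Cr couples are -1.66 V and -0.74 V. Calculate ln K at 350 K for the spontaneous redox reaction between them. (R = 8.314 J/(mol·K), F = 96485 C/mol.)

ln K = 91.5

E°_cell = -0.74 − (-1.66) = 0.92 V, with n = 3 electrons transferred.
At equilibrium E = 0, so the Nernst equation gives ln K = nFE°/RT = (3)(96485)(0.92)/((8.314)(350)) = 91.51.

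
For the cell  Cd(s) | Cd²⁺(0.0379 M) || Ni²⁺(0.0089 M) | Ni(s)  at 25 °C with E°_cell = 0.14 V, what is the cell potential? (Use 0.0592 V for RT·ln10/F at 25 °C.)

0.121 V

Balancing electrons gives n = 2; the reaction quotient is Q = [Cd²⁺]/[Ni²⁺] = 4.26.
At 25 °C, E = E° − (0.0592/n) log Q = 0.14 − (0.0592/2)(0.629) = 0.140 − 0.019 = 0.121 V.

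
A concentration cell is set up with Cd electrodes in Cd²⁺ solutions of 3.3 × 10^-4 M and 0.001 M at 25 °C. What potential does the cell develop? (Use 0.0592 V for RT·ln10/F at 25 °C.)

0.014 V

Both half-cells are Cd²⁺/Cd, so E°_cell = 0. The concentrated side is the cathode; the cell reaction moves Cd²⁺ from high to low concentration with n = 2.
Q = [Cd²⁺]_dilute/[Cd²⁺]_conc = 3.3 × 10^-4/0.001 = 0.330.
E = 0 − (0.0592/2) log Q = −(0.0592/2)(-0.481) = 0.0142 V.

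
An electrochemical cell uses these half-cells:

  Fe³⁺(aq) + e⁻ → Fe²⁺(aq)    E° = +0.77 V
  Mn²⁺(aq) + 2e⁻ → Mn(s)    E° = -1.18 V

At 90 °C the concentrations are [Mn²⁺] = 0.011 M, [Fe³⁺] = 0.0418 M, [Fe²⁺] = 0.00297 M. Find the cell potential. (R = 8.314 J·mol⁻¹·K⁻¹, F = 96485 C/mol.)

The Fe³⁺/Fe²⁺ couple has the higher reduction potential and acts as the cathode, so E°_cell = +0.77 − (-1.18) = 1.95 V.
Balancing electrons gives n = 2; the reaction quotient is Q = [Mn²⁺]·[Fe²⁺]^2/[Fe³⁺]^2 = 5.55 × 10^-5.
E = E° − (RT/nF) ln Q = 1.95 − (8.314×363)/(2×96485) × (-9.799) = 1.950 + 0.153 = 2.103 V.

2.10 V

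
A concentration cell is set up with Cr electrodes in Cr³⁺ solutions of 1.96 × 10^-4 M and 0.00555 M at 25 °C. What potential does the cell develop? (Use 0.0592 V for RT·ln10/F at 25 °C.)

Both half-cells are Cr³⁺/Cr, so E°_cell = 0. The concentrated side is the cathode; the cell reaction moves Cr³⁺ from high to low concentration with n = 3.
Q = [Cr³⁺]_dilute/[Cr³⁺]_conc = 1.96 × 10^-4/0.00555 = 0.0353.
E = 0 − (0.0592/3) log Q = −(0.0592/3)(-1.452) = 0.0287 V.

0.029 V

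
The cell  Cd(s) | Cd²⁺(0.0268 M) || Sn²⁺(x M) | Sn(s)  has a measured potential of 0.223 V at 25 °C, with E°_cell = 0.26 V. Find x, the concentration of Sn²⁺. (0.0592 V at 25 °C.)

From the Nernst equation, log Q = n(E° − E)/0.0592 = 2(0.26 − 0.223)/0.0592 = 1.250, so Q = 17.8.
With Q = [Cd²⁺]/[Sn²⁺] and the known concentrations, [Sn²⁺] in the denominator gives [Sn²⁺] = 0.0015 M.

0.0015 M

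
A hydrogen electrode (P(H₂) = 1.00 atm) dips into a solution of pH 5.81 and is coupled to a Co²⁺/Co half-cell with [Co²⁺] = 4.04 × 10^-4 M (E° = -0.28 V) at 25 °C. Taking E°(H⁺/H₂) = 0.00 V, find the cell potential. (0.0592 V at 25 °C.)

0.037 V

The hydrogen couple is the cathode, so E°_cell = 0.28 V; n = 2.
[H⁺] = 10^(−5.81) = 1.5 × 10^-6 M, and Q = [Co²⁺]·P(H₂) / [H⁺]^2 = 1.68 × 10^8.
E = E° − (0.0592/2) log Q = 0.28 − (0.0592/2)(8.226) = 0.037 V.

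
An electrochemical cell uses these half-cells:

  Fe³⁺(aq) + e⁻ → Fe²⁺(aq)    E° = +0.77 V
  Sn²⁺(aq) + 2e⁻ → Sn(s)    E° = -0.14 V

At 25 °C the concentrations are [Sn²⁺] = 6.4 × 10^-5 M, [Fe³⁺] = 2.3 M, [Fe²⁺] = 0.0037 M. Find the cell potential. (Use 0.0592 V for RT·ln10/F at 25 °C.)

1.20 V

The Fe³⁺/Fe²⁺ couple has the higher reduction potential and acts as the cathode, so E°_cell = +0.77 − (-0.14) = 0.91 V.
Balancing electrons gives n = 2; the reaction quotient is Q = [Sn²⁺]·[Fe²⁺]^2/[Fe³⁺]^2 = 1.66 × 10^-10.
At 25 °C, E = E° − (0.0592/n) log Q = 0.91 − (0.0592/2)(-9.781) = 0.910 + 0.290 = 1.200 V.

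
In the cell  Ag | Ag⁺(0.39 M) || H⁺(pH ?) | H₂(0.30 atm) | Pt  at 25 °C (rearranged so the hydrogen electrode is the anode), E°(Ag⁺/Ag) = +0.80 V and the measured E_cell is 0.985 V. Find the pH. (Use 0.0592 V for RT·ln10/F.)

E°_cell = 0.80 V and n = 2.
log Q = n(E° − E)/0.0592 = 2×(0.80 − 0.985)/0.0592 = -6.250.
With Q = [H⁺]^2 / ([Ag⁺]^2·P(H₂)), solving for [H⁺] gives log[H⁺] = -3.795, so pH = 3.80.

pH = 3.80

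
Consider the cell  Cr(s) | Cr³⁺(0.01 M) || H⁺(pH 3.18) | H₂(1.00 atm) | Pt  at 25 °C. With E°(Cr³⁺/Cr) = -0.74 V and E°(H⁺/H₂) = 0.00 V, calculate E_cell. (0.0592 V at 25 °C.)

The hydrogen couple is the cathode, so E°_cell = 0.74 V; n = 6.
[H⁺] = 10^(−3.18) = 6.6 × 10^-4 M, and Q = [Cr³⁺]^2·P(H₂)^3 / [H⁺]^6 = 1.2 × 10^15.
E = E° − (0.0592/6) log Q = 0.74 − (0.0592/6)(15.080) = 0.591 V.

0.59 V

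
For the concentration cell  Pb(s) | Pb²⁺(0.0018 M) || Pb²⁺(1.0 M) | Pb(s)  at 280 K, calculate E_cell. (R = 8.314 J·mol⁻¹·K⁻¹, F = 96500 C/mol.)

Both half-cells are Pb²⁺/Pb, so E°_cell = 0. The concentrated side is the cathode; the cell reaction moves Pb²⁺ from high to low concentration with n = 2.
Q = [Pb²⁺]_dilute/[Pb²⁺]_conc = 0.0018/1.0 = 0.00180.
E = 0 − (RT/nF) ln Q = −((8.314×280)/(2×96500))(-6.320) = 0.0762 V.

0.076 V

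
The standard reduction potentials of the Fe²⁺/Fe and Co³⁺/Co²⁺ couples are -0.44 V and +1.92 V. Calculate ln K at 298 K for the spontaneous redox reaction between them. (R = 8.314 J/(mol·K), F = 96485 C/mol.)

E°_cell = +1.92 − (-0.44) = 2.36 V, with n = 2 electrons transferred.
At equilibrium E = 0, so the Nernst equation gives ln K = nFE°/RT = (2)(96485)(2.36)/((8.314)(298)) = 183.81.

ln K = 183.8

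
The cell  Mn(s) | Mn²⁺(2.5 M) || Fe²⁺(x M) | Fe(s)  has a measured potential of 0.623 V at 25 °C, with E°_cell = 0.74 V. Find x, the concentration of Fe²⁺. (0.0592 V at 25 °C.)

2.8 × 10^-4 M

From the Nernst equation, log Q = n(E° − E)/0.0592 = 2(0.74 − 0.623)/0.0592 = 3.953, so Q = 8970.
With Q = [Mn²⁺]/[Fe²⁺] and the known concentrations, [Fe²⁺] in the denominator gives [Fe²⁺] = 2.8 × 10^-4 M.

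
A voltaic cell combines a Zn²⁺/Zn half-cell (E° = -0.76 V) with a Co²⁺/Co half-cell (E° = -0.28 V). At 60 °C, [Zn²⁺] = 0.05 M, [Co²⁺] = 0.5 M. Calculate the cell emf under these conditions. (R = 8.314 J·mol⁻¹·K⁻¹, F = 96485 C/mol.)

0.513 V

The Co²⁺/Co couple has the higher reduction potential and acts as the cathode, so E°_cell = -0.28 − (-0.76) = 0.48 V.
Balancing electrons gives n = 2; the reaction quotient is Q = [Zn²⁺]/[Co²⁺] = 0.100.
E = E° − (RT/nF) ln Q = 0.48 − (8.314×333)/(2×96485) × (-2.303) = 0.480 + 0.033 = 0.513 V.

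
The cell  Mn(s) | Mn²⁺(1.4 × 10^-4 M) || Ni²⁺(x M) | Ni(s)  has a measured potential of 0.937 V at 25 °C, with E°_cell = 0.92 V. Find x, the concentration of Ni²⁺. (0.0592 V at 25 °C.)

From the Nernst equation, log Q = n(E° − E)/0.0592 = 2(0.92 − 0.937)/0.0592 = -0.574, so Q = 0.266.
With Q = [Mn²⁺]/[Ni²⁺] and the known concentrations, [Ni²⁺] in the denominator gives [Ni²⁺] = 5.3 × 10^-4 M.

5.3 × 10^-4 M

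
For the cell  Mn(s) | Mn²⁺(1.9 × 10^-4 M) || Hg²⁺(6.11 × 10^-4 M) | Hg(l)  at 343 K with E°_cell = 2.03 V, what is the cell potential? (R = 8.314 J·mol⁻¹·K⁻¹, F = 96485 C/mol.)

Balancing electrons gives n = 2; the reaction quotient is Q = [Mn²⁺]/[Hg²⁺] = 0.311.
E = E° − (RT/nF) ln Q = 2.03 − (8.314×343)/(2×96485) × (-1.168) = 2.030 + 0.017 = 2.047 V.

2.05 V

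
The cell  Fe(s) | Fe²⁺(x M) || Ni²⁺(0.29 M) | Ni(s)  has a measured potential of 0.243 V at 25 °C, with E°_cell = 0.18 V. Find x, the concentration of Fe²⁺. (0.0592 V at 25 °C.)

From the Nernst equation, log Q = n(E° − E)/0.0592 = 2(0.18 − 0.243)/0.0592 = -2.128, so Q = 0.00744.
With Q = [Fe²⁺]/[Ni²⁺] and the known concentrations, [Fe²⁺] in the numerator gives [Fe²⁺] = 0.0022 M.

0.0022 M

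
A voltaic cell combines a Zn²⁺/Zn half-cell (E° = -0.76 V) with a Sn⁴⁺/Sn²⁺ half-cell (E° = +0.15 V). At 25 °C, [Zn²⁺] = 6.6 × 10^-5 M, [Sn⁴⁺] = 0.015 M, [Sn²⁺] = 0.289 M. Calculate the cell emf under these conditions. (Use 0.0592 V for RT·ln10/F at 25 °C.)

0.996 V

The Sn⁴⁺/Sn²⁺ couple has the higher reduction potential and acts as the cathode, so E°_cell = +0.15 − (-0.76) = 0.91 V.
Balancing electrons gives n = 2; the reaction quotient is Q = [Zn²⁺]·[Sn²⁺]/[Sn⁴⁺] = 0.00127.
At 25 °C, E = E° − (0.0592/n) log Q = 0.91 − (0.0592/2)(-2.896) = 0.910 + 0.086 = 0.996 V.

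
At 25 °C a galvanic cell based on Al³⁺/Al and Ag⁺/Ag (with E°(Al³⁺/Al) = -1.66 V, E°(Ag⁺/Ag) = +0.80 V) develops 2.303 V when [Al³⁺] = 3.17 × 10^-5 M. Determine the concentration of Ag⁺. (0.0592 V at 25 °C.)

From the Nernst equation, log Q = n(E° − E)/0.0592 = 3(2.46 − 2.303)/0.0592 = 7.956, so Q = 9.04 × 10^7.
With Q = [Al³⁺]/[Ag⁺]^3 and the known concentrations, [Ag⁺]^3 in the denominator gives [Ag⁺] = 7.1 × 10^-5 M.

7.1 × 10^-5 M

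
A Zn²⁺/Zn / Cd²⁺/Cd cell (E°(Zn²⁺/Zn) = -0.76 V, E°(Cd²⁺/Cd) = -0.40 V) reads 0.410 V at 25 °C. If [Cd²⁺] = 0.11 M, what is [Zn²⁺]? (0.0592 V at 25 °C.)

0.0023 M

From the Nernst equation, log Q = n(E° − E)/0.0592 = 2(0.36 − 0.410)/0.0592 = -1.689, so Q = 0.0205.
With Q = [Zn²⁺]/[Cd²⁺] and the known concentrations, [Zn²⁺] in the numerator gives [Zn²⁺] = 0.0023 M.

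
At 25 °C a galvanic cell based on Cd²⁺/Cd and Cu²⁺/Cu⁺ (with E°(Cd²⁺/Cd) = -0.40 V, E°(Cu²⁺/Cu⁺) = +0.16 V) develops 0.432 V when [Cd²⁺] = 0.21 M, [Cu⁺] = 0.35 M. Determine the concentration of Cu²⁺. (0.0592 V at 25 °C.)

0.0011 M

From the Nernst equation, log Q = n(E° − E)/0.0592 = 2(0.56 − 0.432)/0.0592 = 4.324, so Q = 2.11 × 10^4.
With Q = [Cd²⁺]·[Cu⁺]^2/[Cu²⁺]^2 and the known concentrations, [Cu²⁺]^2 in the denominator gives [Cu²⁺] = 0.0011 M.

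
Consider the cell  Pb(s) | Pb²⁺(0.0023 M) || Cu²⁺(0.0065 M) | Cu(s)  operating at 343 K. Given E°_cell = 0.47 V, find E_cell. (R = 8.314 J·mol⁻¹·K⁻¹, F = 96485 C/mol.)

0.485 V

Balancing electrons gives n = 2; the reaction quotient is Q = [Pb²⁺]/[Cu²⁺] = 0.354.
E = E° − (RT/nF) ln Q = 0.47 − (8.314×343)/(2×96485) × (-1.039) = 0.470 + 0.015 = 0.485 V.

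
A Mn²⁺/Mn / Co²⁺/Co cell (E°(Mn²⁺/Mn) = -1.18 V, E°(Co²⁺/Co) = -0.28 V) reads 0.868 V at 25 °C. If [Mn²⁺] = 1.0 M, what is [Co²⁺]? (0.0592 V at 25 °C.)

0.083 M

From the Nernst equation, log Q = n(E° − E)/0.0592 = 2(0.90 − 0.868)/0.0592 = 1.081, so Q = 12.1.
With Q = [Mn²⁺]/[Co²⁺] and the known concentrations, [Co²⁺] in the denominator gives [Co²⁺] = 0.083 M.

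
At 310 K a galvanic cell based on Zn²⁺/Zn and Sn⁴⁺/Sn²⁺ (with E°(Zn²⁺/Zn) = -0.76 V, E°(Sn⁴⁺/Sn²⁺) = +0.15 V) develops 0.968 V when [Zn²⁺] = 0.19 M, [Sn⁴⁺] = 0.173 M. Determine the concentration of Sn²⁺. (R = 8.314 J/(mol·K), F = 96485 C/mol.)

From the Nernst equation, ln Q = nF(E° − E)/RT = 2×96485×(0.91 − 0.968)/(8.314×310) = -4.343, so Q = 0.0130.
With Q = [Zn²⁺]·[Sn²⁺]/[Sn⁴⁺] and the known concentrations, [Sn²⁺] in the numerator gives [Sn²⁺] = 0.012 M.

0.012 M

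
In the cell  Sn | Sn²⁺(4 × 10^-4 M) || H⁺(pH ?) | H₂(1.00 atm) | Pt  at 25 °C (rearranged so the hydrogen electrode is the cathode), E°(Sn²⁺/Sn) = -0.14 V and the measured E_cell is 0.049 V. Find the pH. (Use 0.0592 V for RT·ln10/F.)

E°_cell = 0.14 V and n = 2.
log Q = n(E° − E)/0.0592 = 2×(0.14 − 0.049)/0.0592 = 3.074.
With Q = [Sn²⁺]·P(H₂) / [H⁺]^2, solving for [H⁺] gives log[H⁺] = -3.236, so pH = 3.24.

pH = 3.24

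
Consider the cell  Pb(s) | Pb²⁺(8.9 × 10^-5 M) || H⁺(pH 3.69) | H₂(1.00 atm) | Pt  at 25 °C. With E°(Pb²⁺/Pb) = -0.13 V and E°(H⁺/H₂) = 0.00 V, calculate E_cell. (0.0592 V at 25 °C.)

0.031 V

The hydrogen couple is the cathode, so E°_cell = 0.13 V; n = 2.
[H⁺] = 10^(−3.69) = 2 × 10^-4 M, and Q = [Pb²⁺]·P(H₂) / [H⁺]^2 = 2130.
E = E° − (0.0592/2) log Q = 0.13 − (0.0592/2)(3.329) = 0.031 V.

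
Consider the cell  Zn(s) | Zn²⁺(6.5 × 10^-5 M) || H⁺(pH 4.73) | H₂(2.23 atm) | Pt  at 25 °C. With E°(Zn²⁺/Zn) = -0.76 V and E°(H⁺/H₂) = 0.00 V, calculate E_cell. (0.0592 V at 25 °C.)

0.59 V

The hydrogen couple is the cathode, so E°_cell = 0.76 V; n = 2.
[H⁺] = 10^(−4.73) = 1.9 × 10^-5 M, and Q = [Zn²⁺]·P(H₂) / [H⁺]^2 = 4.18 × 10^5.
E = E° − (0.0592/2) log Q = 0.76 − (0.0592/2)(5.621) = 0.594 V.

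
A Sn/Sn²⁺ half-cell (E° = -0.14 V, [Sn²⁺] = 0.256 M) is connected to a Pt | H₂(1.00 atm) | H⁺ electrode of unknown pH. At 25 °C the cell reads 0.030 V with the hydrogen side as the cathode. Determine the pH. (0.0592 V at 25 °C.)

pH = 2.15

E°_cell = 0.14 V and n = 2.
log Q = n(E° − E)/0.0592 = 2×(0.14 − 0.030)/0.0592 = 3.716.
With Q = [Sn²⁺]·P(H₂) / [H⁺]^2, solving for [H⁺] gives log[H⁺] = -2.154, so pH = 2.15.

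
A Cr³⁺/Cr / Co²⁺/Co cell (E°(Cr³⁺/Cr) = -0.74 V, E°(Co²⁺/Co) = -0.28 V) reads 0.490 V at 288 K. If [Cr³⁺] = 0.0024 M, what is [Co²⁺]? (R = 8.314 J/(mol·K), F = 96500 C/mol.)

From the Nernst equation, ln Q = nF(E° − E)/RT = 6×96500×(0.46 − 0.490)/(8.314×288) = -7.254, so Q = 7.07 × 10^-4.
With Q = [Cr³⁺]^2/[Co²⁺]^3 and the known concentrations, [Co²⁺]^3 in the denominator gives [Co²⁺] = 0.2 M.

0.2 M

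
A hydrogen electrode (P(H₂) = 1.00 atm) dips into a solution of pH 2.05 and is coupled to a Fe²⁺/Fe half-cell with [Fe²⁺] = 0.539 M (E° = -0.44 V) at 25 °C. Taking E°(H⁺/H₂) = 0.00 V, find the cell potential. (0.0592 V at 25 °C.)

The hydrogen couple is the cathode, so E°_cell = 0.44 V; n = 2.
[H⁺] = 10^(−2.05) = 0.0089 M, and Q = [Fe²⁺]·P(H₂) / [H⁺]^2 = 6790.
E = E° − (0.0592/2) log Q = 0.44 − (0.0592/2)(3.832) = 0.327 V.

0.33 V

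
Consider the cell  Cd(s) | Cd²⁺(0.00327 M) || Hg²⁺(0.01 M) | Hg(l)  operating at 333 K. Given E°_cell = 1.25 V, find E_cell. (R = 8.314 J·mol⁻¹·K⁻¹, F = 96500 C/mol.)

Balancing electrons gives n = 2; the reaction quotient is Q = [Cd²⁺]/[Hg²⁺] = 0.327.
E = E° − (RT/nF) ln Q = 1.25 − (8.314×333)/(2×96500) × (-1.118) = 1.250 + 0.016 = 1.266 V.

1.27 V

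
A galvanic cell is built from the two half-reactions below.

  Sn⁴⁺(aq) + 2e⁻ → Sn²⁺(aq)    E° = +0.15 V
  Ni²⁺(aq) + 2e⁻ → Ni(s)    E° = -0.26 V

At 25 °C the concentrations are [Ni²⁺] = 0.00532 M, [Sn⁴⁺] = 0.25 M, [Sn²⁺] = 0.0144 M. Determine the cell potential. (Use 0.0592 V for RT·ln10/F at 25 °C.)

0.514 V

The Sn⁴⁺/Sn²⁺ couple has the higher reduction potential and acts as the cathode, so E°_cell = +0.15 − (-0.26) = 0.41 V.
Balancing electrons gives n = 2; the reaction quotient is Q = [Ni²⁺]·[Sn²⁺]/[Sn⁴⁺] = 3.06 × 10^-4.
At 25 °C, E = E° − (0.0592/n) log Q = 0.41 − (0.0592/2)(-3.514) = 0.410 + 0.104 = 0.514 V.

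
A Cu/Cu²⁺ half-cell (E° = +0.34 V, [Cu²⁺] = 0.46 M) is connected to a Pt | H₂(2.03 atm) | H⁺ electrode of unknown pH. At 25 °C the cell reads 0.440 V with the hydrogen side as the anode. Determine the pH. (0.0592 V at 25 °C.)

pH = 1.70

E°_cell = 0.34 V and n = 2.
log Q = n(E° − E)/0.0592 = 2×(0.34 − 0.440)/0.0592 = -3.378.
With Q = [H⁺]^2 / ([Cu²⁺]·P(H₂)), solving for [H⁺] gives log[H⁺] = -1.704, so pH = 1.70.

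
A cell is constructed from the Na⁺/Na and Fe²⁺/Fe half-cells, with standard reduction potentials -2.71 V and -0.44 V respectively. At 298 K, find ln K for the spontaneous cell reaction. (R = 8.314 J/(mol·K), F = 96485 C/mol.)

E°_cell = -0.44 − (-2.71) = 2.27 V, with n = 2 electrons transferred.
At equilibrium E = 0, so the Nernst equation gives ln K = nFE°/RT = (2)(96485)(2.27)/((8.314)(298)) = 176.80.

ln K = 176.8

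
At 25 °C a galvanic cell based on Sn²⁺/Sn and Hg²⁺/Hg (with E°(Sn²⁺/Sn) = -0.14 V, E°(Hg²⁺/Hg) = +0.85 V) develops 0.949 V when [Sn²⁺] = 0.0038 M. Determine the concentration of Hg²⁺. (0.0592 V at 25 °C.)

1.6 × 10^-4 M

From the Nernst equation, log Q = n(E° − E)/0.0592 = 2(0.99 − 0.949)/0.0592 = 1.385, so Q = 24.3.
With Q = [Sn²⁺]/[Hg²⁺] and the known concentrations, [Hg²⁺] in the denominator gives [Hg²⁺] = 1.6 × 10^-4 M.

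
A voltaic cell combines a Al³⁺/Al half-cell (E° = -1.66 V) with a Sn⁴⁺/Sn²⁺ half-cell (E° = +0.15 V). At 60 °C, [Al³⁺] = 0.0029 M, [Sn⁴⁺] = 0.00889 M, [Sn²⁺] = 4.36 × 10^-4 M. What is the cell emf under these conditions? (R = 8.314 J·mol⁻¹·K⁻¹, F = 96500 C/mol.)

1.91 V

The Sn⁴⁺/Sn²⁺ couple has the higher reduction potential and acts as the cathode, so E°_cell = +0.15 − (-1.66) = 1.81 V.
Balancing electrons gives n = 6; the reaction quotient is Q = [Al³⁺]^2·[Sn²⁺]^3/[Sn⁴⁺]^3 = 9.92 × 10^-10.
E = E° − (RT/nF) ln Q = 1.81 − (8.314×333)/(6×96500) × (-20.731) = 1.810 + 0.099 = 1.909 V.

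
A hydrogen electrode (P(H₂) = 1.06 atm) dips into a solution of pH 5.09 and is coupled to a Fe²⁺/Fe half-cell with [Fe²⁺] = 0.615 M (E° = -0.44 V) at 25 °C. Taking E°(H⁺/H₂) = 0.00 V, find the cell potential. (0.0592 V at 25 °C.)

The hydrogen couple is the cathode, so E°_cell = 0.44 V; n = 2.
[H⁺] = 10^(−5.09) = 8.1 × 10^-6 M, and Q = [Fe²⁺]·P(H₂) / [H⁺]^2 = 9.87 × 10^9.
E = E° − (0.0592/2) log Q = 0.44 − (0.0592/2)(9.994) = 0.144 V.

0.14 V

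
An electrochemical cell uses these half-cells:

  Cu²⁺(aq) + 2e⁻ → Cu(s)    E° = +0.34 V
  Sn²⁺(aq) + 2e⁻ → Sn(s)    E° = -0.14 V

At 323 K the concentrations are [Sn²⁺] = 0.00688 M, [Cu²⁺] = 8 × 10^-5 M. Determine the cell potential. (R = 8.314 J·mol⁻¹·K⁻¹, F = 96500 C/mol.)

The Cu²⁺/Cu couple has the higher reduction potential and acts as the cathode, so E°_cell = +0.34 − (-0.14) = 0.48 V.
Balancing electrons gives n = 2; the reaction quotient is Q = [Sn²⁺]/[Cu²⁺] = 86.0.
E = E° − (RT/nF) ln Q = 0.48 − (8.314×323)/(2×96500) × (4.454) = 0.480 − 0.062 = 0.418 V.

0.418 V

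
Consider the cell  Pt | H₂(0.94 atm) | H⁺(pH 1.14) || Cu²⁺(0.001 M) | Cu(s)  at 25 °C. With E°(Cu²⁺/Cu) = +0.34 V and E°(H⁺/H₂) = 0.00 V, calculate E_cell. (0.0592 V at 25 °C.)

The Cu²⁺/Cu couple is the cathode, so E°_cell = 0.34 V; n = 2.
[H⁺] = 10^(−1.14) = 0.072 M, and Q = [H⁺]^2 / ([Cu²⁺]·P(H₂)) = 5.58.
E = E° − (0.0592/2) log Q = 0.34 − (0.0592/2)(0.747) = 0.318 V.

0.32 V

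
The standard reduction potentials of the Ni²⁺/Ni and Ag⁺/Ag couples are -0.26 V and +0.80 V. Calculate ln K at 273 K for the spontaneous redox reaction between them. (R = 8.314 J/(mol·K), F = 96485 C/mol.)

E°_cell = +0.80 − (-0.26) = 1.06 V, with n = 2 electrons transferred.
At equilibrium E = 0, so the Nernst equation gives ln K = nFE°/RT = (2)(96485)(1.06)/((8.314)(273)) = 90.12.

ln K = 90.1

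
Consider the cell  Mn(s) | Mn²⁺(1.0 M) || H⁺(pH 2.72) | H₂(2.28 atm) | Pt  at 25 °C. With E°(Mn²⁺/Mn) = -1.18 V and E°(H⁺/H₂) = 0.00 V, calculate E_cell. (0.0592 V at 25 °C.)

1.01 V

The hydrogen couple is the cathode, so E°_cell = 1.18 V; n = 2.
[H⁺] = 10^(−2.72) = 0.0019 M, and Q = [Mn²⁺]·P(H₂) / [H⁺]^2 = 6.28 × 10^5.
E = E° − (0.0592/2) log Q = 1.18 − (0.0592/2)(5.798) = 1.008 V.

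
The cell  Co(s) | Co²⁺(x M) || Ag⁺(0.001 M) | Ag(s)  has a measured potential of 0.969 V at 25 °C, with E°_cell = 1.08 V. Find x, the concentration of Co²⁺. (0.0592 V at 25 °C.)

From the Nernst equation, log Q = n(E° − E)/0.0592 = 2(1.08 − 0.969)/0.0592 = 3.750, so Q = 5620.
With Q = [Co²⁺]/[Ag⁺]^2 and the known concentrations, [Co²⁺] in the numerator gives [Co²⁺] = 0.0056 M.

0.0056 M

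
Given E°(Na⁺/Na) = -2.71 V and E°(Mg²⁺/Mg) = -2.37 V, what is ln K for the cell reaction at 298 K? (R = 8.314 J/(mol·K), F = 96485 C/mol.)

E°_cell = -2.37 − (-2.71) = 0.34 V, with n = 2 electrons transferred.
At equilibrium E = 0, so the Nernst equation gives ln K = nFE°/RT = (2)(96485)(0.34)/((8.314)(298)) = 26.48.

ln K = 26.5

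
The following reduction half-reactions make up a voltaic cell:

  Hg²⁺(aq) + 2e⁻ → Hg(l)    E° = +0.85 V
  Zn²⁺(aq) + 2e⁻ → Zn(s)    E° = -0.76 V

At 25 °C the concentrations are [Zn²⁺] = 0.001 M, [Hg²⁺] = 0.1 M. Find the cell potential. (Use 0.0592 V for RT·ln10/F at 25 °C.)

The Hg²⁺/Hg couple has the higher reduction potential and acts as the cathode, so E°_cell = +0.85 − (-0.76) = 1.61 V.
Balancing electrons gives n = 2; the reaction quotient is Q = [Zn²⁺]/[Hg²⁺] = 0.0100.
At 25 °C, E = E° − (0.0592/n) log Q = 1.61 − (0.0592/2)(-2.000) = 1.610 + 0.059 = 1.669 V.

1.67 V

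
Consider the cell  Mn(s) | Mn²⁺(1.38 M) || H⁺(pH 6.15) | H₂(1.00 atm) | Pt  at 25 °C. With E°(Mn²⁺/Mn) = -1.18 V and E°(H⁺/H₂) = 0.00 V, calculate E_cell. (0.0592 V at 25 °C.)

0.81 V

The hydrogen couple is the cathode, so E°_cell = 1.18 V; n = 2.
[H⁺] = 10^(−6.15) = 7.1 × 10^-7 M, and Q = [Mn²⁺]·P(H₂) / [H⁺]^2 = 2.75 × 10^12.
E = E° − (0.0592/2) log Q = 1.18 − (0.0592/2)(12.440) = 0.812 V.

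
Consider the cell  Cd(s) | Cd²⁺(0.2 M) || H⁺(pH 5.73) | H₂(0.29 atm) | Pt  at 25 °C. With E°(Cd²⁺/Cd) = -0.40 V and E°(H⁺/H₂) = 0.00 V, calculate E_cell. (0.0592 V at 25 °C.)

0.097 V

The hydrogen couple is the cathode, so E°_cell = 0.40 V; n = 2.
[H⁺] = 10^(−5.73) = 1.9 × 10^-6 M, and Q = [Cd²⁺]·P(H₂) / [H⁺]^2 = 1.67 × 10^10.
E = E° − (0.0592/2) log Q = 0.40 − (0.0592/2)(10.223) = 0.097 V.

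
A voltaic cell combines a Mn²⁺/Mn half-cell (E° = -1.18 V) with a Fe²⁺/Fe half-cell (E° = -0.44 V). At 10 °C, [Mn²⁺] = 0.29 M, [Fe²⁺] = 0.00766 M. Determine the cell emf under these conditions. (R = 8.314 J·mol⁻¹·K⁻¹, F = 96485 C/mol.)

The Fe²⁺/Fe couple has the higher reduction potential and acts as the cathode, so E°_cell = -0.44 − (-1.18) = 0.74 V.
Balancing electrons gives n = 2; the reaction quotient is Q = [Mn²⁺]/[Fe²⁺] = 37.9.
E = E° − (RT/nF) ln Q = 0.74 − (8.314×283)/(2×96485) × (3.634) = 0.740 − 0.044 = 0.696 V.

0.696 V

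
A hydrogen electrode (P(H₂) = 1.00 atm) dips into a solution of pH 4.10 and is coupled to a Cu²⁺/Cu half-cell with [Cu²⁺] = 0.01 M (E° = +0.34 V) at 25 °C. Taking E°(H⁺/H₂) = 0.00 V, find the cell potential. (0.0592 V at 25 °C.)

The Cu²⁺/Cu couple is the cathode, so E°_cell = 0.34 V; n = 2.
[H⁺] = 10^(−4.10) = 7.9 × 10^-5 M, and Q = [H⁺]^2 / ([Cu²⁺]·P(H₂)) = 6.31 × 10^-7.
E = E° − (0.0592/2) log Q = 0.34 − (0.0592/2)(-6.200) = 0.524 V.

0.52 V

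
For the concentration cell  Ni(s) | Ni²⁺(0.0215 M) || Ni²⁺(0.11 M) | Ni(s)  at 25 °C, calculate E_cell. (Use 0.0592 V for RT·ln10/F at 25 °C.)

0.021 V

Both half-cells are Ni²⁺/Ni, so E°_cell = 0. The concentrated side is the cathode; the cell reaction moves Ni²⁺ from high to low concentration with n = 2.
Q = [Ni²⁺]_dilute/[Ni²⁺]_conc = 0.0215/0.11 = 0.195.
E = 0 − (0.0592/2) log Q = −(0.0592/2)(-0.709) = 0.0210 V.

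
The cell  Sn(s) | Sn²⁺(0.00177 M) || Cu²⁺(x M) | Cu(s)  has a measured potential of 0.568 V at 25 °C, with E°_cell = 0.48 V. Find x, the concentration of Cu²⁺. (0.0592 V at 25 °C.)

1.7 M

From the Nernst equation, log Q = n(E° − E)/0.0592 = 2(0.48 − 0.568)/0.0592 = -2.973, so Q = 0.00106.
With Q = [Sn²⁺]/[Cu²⁺] and the known concentrations, [Cu²⁺] in the denominator gives [Cu²⁺] = 1.7 M.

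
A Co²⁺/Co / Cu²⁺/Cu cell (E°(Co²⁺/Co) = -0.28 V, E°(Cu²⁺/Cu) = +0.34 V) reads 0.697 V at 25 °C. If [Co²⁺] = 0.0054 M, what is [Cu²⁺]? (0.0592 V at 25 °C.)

From the Nernst equation, log Q = n(E° − E)/0.0592 = 2(0.62 − 0.697)/0.0592 = -2.601, so Q = 0.00250.
With Q = [Co²⁺]/[Cu²⁺] and the known concentrations, [Cu²⁺] in the denominator gives [Cu²⁺] = 2.2 M.

2.2 M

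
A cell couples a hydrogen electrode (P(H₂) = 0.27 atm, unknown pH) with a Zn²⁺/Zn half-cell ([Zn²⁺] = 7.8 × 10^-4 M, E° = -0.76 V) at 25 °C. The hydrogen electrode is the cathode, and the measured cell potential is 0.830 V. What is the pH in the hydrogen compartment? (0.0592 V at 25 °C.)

E°_cell = 0.76 V and n = 2.
log Q = n(E° − E)/0.0592 = 2×(0.76 − 0.830)/0.0592 = -2.365.
With Q = [Zn²⁺]·P(H₂) / [H⁺]^2, solving for [H⁺] gives log[H⁺] = -0.656, so pH = 0.66.

pH = 0.66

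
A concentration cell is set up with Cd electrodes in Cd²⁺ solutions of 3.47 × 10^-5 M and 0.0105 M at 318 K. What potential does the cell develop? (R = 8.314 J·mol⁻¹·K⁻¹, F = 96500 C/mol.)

0.078 V

Both half-cells are Cd²⁺/Cd, so E°_cell = 0. The concentrated side is the cathode; the cell reaction moves Cd²⁺ from high to low concentration with n = 2.
Q = [Cd²⁺]_dilute/[Cd²⁺]_conc = 3.47 × 10^-5/0.0105 = 0.00330.
E = 0 − (RT/nF) ln Q = −((8.314×318)/(2×96500))(-5.712) = 0.0782 V.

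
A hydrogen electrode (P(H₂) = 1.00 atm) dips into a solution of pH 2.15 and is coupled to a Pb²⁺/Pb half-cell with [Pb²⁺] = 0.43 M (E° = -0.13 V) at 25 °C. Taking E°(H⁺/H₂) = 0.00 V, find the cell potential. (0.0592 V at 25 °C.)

The hydrogen couple is the cathode, so E°_cell = 0.13 V; n = 2.
[H⁺] = 10^(−2.15) = 0.0071 M, and Q = [Pb²⁺]·P(H₂) / [H⁺]^2 = 8580.
E = E° − (0.0592/2) log Q = 0.13 − (0.0592/2)(3.933) = 0.014 V.

0.014 V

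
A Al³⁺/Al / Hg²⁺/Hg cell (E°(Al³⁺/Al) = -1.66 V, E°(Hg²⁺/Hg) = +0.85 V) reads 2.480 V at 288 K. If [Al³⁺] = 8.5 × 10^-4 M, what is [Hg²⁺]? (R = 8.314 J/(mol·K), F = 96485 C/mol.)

8 × 10^-4 M

From the Nernst equation, ln Q = nF(E° − E)/RT = 6×96485×(2.51 − 2.480)/(8.314×288) = 7.253, so Q = 1410.
With Q = [Al³⁺]^2/[Hg²⁺]^3 and the known concentrations, [Hg²⁺]^3 in the denominator gives [Hg²⁺] = 8 × 10^-4 M.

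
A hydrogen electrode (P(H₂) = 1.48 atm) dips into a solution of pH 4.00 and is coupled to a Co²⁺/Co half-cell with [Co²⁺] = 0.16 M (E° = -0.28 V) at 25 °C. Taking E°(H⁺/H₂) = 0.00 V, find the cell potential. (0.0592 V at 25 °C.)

0.062 V

The hydrogen couple is the cathode, so E°_cell = 0.28 V; n = 2.
[H⁺] = 10^(−4.00) = 1 × 10^-4 M, and Q = [Co²⁺]·P(H₂) / [H⁺]^2 = 2.37 × 10^7.
E = E° − (0.0592/2) log Q = 0.28 − (0.0592/2)(7.374) = 0.062 V.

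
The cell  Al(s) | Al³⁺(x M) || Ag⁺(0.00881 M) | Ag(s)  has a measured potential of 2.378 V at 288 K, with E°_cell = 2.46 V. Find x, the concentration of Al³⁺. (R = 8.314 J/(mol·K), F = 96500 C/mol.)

0.014 M

From the Nernst equation, ln Q = nF(E° − E)/RT = 3×96500×(2.46 − 2.378)/(8.314×288) = 9.914, so Q = 2.02 × 10^4.
With Q = [Al³⁺]/[Ag⁺]^3 and the known concentrations, [Al³⁺] in the numerator gives [Al³⁺] = 0.014 M.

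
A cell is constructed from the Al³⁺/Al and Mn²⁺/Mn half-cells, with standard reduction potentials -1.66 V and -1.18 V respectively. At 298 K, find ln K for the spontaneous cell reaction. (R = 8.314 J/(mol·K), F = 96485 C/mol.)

E°_cell = -1.18 − (-1.66) = 0.48 V, with n = 6 electrons transferred.
At equilibrium E = 0, so the Nernst equation gives ln K = nFE°/RT = (6)(96485)(0.48)/((8.314)(298)) = 112.16.

ln K = 112.2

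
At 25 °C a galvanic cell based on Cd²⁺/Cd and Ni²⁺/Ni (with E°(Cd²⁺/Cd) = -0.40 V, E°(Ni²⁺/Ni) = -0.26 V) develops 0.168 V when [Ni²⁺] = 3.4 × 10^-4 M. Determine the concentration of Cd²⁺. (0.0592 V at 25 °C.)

3.9 × 10^-5 M

From the Nernst equation, log Q = n(E° − E)/0.0592 = 2(0.14 − 0.168)/0.0592 = -0.946, so Q = 0.113.
With Q = [Cd²⁺]/[Ni²⁺] and the known concentrations, [Cd²⁺] in the numerator gives [Cd²⁺] = 3.9 × 10^-5 M.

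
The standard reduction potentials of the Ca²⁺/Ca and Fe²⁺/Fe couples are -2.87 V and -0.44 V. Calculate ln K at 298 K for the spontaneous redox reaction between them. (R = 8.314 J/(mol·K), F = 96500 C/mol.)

E°_cell = -0.44 − (-2.87) = 2.43 V, with n = 2 electrons transferred.
At equilibrium E = 0, so the Nernst equation gives ln K = nFE°/RT = (2)(96500)(2.43)/((8.314)(298)) = 189.29.

ln K = 189.3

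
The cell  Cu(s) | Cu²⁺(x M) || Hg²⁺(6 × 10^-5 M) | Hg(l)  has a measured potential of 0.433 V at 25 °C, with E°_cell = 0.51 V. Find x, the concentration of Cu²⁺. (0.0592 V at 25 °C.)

From the Nernst equation, log Q = n(E° − E)/0.0592 = 2(0.51 − 0.433)/0.0592 = 2.601, so Q = 399.
With Q = [Cu²⁺]/[Hg²⁺] and the known concentrations, [Cu²⁺] in the numerator gives [Cu²⁺] = 0.024 M.

0.024 M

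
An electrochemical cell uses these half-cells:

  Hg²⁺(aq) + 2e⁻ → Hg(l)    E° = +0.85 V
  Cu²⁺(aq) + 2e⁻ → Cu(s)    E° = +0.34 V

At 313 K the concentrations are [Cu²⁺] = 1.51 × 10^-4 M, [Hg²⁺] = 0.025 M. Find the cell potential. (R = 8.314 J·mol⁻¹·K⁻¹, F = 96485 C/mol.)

The Hg²⁺/Hg couple has the higher reduction potential and acts as the cathode, so E°_cell = +0.85 − (+0.34) = 0.51 V.
Balancing electrons gives n = 2; the reaction quotient is Q = [Cu²⁺]/[Hg²⁺] = 0.00604.
E = E° − (RT/nF) ln Q = 0.51 − (8.314×313)/(2×96485) × (-5.109) = 0.510 + 0.069 = 0.579 V.

0.579 V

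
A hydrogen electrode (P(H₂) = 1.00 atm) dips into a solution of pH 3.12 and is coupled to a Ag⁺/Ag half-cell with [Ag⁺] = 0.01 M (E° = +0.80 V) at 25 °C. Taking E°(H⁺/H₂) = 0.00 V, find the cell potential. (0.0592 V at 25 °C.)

0.87 V

The Ag⁺/Ag couple is the cathode, so E°_cell = 0.80 V; n = 2.
[H⁺] = 10^(−3.12) = 7.6 × 10^-4 M, and Q = [H⁺]^2 / ([Ag⁺]^2·P(H₂)) = 0.00575.
E = E° − (0.0592/2) log Q = 0.80 − (0.0592/2)(-2.240) = 0.866 V.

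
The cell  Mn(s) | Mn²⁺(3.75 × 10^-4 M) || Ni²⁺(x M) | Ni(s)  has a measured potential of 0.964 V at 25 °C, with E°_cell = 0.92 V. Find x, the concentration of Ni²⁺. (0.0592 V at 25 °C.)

From the Nernst equation, log Q = n(E° − E)/0.0592 = 2(0.92 − 0.964)/0.0592 = -1.486, so Q = 0.0326.
With Q = [Mn²⁺]/[Ni²⁺] and the known concentrations, [Ni²⁺] in the denominator gives [Ni²⁺] = 0.011 M.

0.011 M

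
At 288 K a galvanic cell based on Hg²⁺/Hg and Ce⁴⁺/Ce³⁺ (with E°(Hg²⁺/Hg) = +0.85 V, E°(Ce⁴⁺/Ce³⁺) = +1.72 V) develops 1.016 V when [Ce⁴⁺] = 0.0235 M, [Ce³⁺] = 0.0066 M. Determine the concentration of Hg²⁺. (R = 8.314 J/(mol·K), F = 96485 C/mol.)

9.8 × 10^-5 M

From the Nernst equation, ln Q = nF(E° − E)/RT = 2×96485×(0.87 − 1.016)/(8.314×288) = -11.766, so Q = 7.76 × 10^-6.
With Q = [Hg²⁺]·[Ce³⁺]^2/[Ce⁴⁺]^2 and the known concentrations, [Hg²⁺] in the numerator gives [Hg²⁺] = 9.8 × 10^-5 M.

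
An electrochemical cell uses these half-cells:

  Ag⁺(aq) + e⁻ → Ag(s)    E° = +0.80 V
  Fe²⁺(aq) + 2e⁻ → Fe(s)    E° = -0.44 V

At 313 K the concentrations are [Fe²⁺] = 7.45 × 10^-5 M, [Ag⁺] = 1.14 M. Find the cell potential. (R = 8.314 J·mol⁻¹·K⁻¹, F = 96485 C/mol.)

1.37 V

The Ag⁺/Ag couple has the higher reduction potential and acts as the cathode, so E°_cell = +0.80 − (-0.44) = 1.24 V.
Balancing electrons gives n = 2; the reaction quotient is Q = [Fe²⁺]/[Ag⁺]^2 = 5.73 × 10^-5.
E = E° − (RT/nF) ln Q = 1.24 − (8.314×313)/(2×96485) × (-9.767) = 1.240 + 0.132 = 1.372 V.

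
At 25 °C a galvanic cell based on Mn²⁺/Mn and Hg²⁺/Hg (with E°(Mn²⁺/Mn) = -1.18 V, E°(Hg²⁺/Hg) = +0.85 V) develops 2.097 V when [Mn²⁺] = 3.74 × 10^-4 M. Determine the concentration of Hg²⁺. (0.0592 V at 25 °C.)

0.069 M

From the Nernst equation, log Q = n(E° − E)/0.0592 = 2(2.03 − 2.097)/0.0592 = -2.264, so Q = 0.00545.
With Q = [Mn²⁺]/[Hg²⁺] and the known concentrations, [Hg²⁺] in the denominator gives [Hg²⁺] = 0.069 M.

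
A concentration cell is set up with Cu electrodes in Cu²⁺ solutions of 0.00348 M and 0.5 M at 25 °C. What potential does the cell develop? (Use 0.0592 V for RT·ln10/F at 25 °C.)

Both half-cells are Cu²⁺/Cu, so E°_cell = 0. The concentrated side is the cathode; the cell reaction moves Cu²⁺ from high to low concentration with n = 2.
Q = [Cu²⁺]_dilute/[Cu²⁺]_conc = 0.00348/0.5 = 0.00696.
E = 0 − (0.0592/2) log Q = −(0.0592/2)(-2.157) = 0.0638 V.

0.064 V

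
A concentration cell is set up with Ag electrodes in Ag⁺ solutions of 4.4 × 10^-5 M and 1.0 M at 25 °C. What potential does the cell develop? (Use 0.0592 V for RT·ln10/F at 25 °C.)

0.26 V

Both half-cells are Ag⁺/Ag, so E°_cell = 0. The concentrated side is the cathode; the cell reaction moves Ag⁺ from high to low concentration with n = 1.
Q = [Ag⁺]_dilute/[Ag⁺]_conc = 4.4 × 10^-5/1.0 = 4.4 × 10^-5.
E = 0 − (0.0592/1) log Q = −(0.0592/1)(-4.357) = 0.2579 V.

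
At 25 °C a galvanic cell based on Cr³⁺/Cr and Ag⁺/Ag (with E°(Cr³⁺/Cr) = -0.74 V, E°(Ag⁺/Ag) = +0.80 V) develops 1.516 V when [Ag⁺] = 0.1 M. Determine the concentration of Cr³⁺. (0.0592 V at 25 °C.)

0.016 M

From the Nernst equation, log Q = n(E° − E)/0.0592 = 3(1.54 − 1.516)/0.0592 = 1.216, so Q = 16.5.
With Q = [Cr³⁺]/[Ag⁺]^3 and the known concentrations, [Cr³⁺] in the numerator gives [Cr³⁺] = 0.016 M.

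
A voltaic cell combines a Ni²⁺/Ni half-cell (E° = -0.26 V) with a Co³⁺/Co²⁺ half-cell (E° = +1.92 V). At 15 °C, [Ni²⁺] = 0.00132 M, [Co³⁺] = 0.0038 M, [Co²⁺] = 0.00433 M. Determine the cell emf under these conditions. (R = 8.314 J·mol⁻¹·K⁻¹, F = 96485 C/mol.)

The Co³⁺/Co²⁺ couple has the higher reduction potential and acts as the cathode, so E°_cell = +1.92 − (-0.26) = 2.18 V.
Balancing electrons gives n = 2; the reaction quotient is Q = [Ni²⁺]·[Co²⁺]^2/[Co³⁺]^2 = 0.00171.
E = E° − (RT/nF) ln Q = 2.18 − (8.314×288)/(2×96485) × (-6.369) = 2.180 + 0.079 = 2.259 V.

2.26 V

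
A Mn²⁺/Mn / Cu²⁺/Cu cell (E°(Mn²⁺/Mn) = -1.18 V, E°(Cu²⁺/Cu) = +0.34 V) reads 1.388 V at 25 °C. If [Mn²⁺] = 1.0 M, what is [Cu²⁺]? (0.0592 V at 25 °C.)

From the Nernst equation, log Q = n(E° − E)/0.0592 = 2(1.52 − 1.388)/0.0592 = 4.459, so Q = 2.88 × 10^4.
With Q = [Mn²⁺]/[Cu²⁺] and the known concentrations, [Cu²⁺] in the denominator gives [Cu²⁺] = 3.5 × 10^-5 M.

3.5 × 10^-5 M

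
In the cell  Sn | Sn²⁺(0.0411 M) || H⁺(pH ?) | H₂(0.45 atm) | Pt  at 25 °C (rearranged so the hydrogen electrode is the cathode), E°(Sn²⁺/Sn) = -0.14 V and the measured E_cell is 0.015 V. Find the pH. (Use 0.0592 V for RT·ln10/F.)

E°_cell = 0.14 V and n = 2.
log Q = n(E° − E)/0.0592 = 2×(0.14 − 0.015)/0.0592 = 4.223.
With Q = [Sn²⁺]·P(H₂) / [H⁺]^2, solving for [H⁺] gives log[H⁺] = -2.978, so pH = 2.98.

pH = 2.98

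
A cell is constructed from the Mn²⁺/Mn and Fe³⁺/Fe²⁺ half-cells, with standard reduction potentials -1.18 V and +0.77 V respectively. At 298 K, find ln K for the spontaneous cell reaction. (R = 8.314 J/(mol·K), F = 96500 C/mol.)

E°_cell = +0.77 − (-1.18) = 1.95 V, with n = 2 electrons transferred.
At equilibrium E = 0, so the Nernst equation gives ln K = nFE°/RT = (2)(96500)(1.95)/((8.314)(298)) = 151.90.

ln K = 151.9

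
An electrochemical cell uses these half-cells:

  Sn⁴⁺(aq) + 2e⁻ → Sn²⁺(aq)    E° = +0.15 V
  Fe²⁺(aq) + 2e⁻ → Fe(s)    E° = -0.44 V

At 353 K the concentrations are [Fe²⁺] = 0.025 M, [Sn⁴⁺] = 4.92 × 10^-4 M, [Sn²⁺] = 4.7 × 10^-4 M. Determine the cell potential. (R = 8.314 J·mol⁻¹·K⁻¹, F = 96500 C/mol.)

The Sn⁴⁺/Sn²⁺ couple has the higher reduction potential and acts as the cathode, so E°_cell = +0.15 − (-0.44) = 0.59 V.
Balancing electrons gives n = 2; the reaction quotient is Q = [Fe²⁺]·[Sn²⁺]/[Sn⁴⁺] = 0.0239.
E = E° − (RT/nF) ln Q = 0.59 − (8.314×353)/(2×96500) × (-3.735) = 0.590 + 0.057 = 0.647 V.

0.647 V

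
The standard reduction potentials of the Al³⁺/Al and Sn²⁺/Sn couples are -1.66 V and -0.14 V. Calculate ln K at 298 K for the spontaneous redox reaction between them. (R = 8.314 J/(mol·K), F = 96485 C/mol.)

ln K = 355.2

E°_cell = -0.14 − (-1.66) = 1.52 V, with n = 6 electrons transferred.
At equilibrium E = 0, so the Nernst equation gives ln K = nFE°/RT = (6)(96485)(1.52)/((8.314)(298)) = 355.16.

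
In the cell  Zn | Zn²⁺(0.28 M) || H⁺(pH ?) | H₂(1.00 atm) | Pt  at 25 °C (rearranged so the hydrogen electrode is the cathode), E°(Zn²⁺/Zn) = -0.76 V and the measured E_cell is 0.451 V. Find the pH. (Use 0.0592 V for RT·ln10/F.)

pH = 5.50

E°_cell = 0.76 V and n = 2.
log Q = n(E° − E)/0.0592 = 2×(0.76 − 0.451)/0.0592 = 10.439.
With Q = [Zn²⁺]·P(H₂) / [H⁺]^2, solving for [H⁺] gives log[H⁺] = -5.496, so pH = 5.50.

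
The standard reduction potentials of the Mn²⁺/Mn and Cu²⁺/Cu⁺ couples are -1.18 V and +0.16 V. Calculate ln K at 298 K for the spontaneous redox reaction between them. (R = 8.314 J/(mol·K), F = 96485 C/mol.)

E°_cell = +0.16 − (-1.18) = 1.34 V, with n = 2 electrons transferred.
At equilibrium E = 0, so the Nernst equation gives ln K = nFE°/RT = (2)(96485)(1.34)/((8.314)(298)) = 104.37.

ln K = 104.4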